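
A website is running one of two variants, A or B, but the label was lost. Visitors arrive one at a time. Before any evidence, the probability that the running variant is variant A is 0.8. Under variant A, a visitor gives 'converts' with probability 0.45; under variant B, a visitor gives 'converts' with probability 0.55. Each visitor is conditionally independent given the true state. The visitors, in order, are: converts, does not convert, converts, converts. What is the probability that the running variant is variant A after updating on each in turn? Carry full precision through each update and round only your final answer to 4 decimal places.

After 'converts': P(A) = 0.45·0.8000 / (0.45·0.8000 + 0.55·0.2000) ≈ 0.7660
After 'does not convert': P(A) = 0.55·0.7660 / (0.55·0.7660 + 0.45·0.2340) ≈ 0.8000
After 'converts': P(A) = 0.45·0.8000 / (0.45·0.8000 + 0.55·0.2000) ≈ 0.7660
After 'converts': P(A) = 0.45·0.7660 / (0.45·0.7660 + 0.55·0.2340) ≈ 0.7281

0.7281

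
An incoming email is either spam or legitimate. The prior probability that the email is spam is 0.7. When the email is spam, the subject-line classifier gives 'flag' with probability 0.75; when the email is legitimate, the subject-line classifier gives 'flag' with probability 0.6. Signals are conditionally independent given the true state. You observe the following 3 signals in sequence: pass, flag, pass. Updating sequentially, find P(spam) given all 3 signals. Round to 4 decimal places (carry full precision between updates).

After 'pass': P(spam) = 0.25·0.7000 / (0.25·0.7000 + 0.4·0.3000) ≈ 0.5932
After 'flag': P(spam) = 0.75·0.5932 / (0.75·0.5932 + 0.6·0.4068) ≈ 0.6458
After 'pass': P(spam) = 0.25·0.6458 / (0.25·0.6458 + 0.4·0.3542) ≈ 0.5326

0.5326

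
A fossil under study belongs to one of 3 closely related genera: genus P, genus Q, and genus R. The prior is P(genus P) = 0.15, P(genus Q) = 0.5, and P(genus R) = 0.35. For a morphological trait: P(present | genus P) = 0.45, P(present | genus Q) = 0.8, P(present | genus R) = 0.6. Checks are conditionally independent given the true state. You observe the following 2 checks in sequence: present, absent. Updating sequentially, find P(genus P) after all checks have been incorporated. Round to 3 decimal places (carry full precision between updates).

After 'present': normaliser = 0.45·0.1500 + 0.8·0.5000 + 0.6·0.3500; P(genus P) ≈ 0.0996, P(genus Q) ≈ 0.5904, P(genus R) ≈ 0.3100
After 'absent': normaliser = 0.55·0.0996 + 0.2·0.5904 + 0.4·0.3100; P(genus P) ≈ 0.1846, P(genus Q) ≈ 0.3978, P(genus R) ≈ 0.4177

0.185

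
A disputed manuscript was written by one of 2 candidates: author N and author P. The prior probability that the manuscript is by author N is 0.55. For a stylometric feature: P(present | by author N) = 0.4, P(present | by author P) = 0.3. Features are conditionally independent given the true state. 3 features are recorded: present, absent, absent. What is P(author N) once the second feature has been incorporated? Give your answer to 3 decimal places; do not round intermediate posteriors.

Apply Bayes' rule sequentially, carrying P(author N) forward.
After 'present': P(author N) = 0.4·0.5500 / (0.4·0.5500 + 0.3·0.4500) ≈ 0.6197
After 'absent': P(author N) = 0.6·0.6197 / (0.6·0.6197 + 0.7·0.3803) ≈ 0.5828

0.583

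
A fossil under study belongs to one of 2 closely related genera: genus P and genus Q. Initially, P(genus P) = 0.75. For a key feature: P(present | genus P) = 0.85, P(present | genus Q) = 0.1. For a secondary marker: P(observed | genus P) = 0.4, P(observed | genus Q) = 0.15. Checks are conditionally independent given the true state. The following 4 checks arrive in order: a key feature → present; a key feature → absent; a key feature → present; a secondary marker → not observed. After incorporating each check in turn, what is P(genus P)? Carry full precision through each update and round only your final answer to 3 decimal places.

0.962

After a key feature='present': P(genus P) = 0.85·0.7500 / (0.85·0.7500 + 0.1·0.2500) ≈ 0.9623
After a key feature='absent': P(genus P) = 0.15·0.9623 / (0.15·0.9623 + 0.9·0.0377) ≈ 0.8095
After a key feature='present': P(genus P) = 0.85·0.8095 / (0.85·0.8095 + 0.1·0.1905) ≈ 0.9731
After a secondary marker='not observed': P(genus P) = 0.6·0.9731 / (0.6·0.9731 + 0.85·0.0269) ≈ 0.9623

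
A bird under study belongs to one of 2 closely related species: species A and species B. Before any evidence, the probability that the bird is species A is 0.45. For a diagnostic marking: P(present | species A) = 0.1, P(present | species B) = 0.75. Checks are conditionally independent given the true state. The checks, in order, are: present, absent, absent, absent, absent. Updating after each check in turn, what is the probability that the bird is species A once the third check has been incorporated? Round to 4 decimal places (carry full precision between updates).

0.5857

After 'present': P(species A) = 0.1·0.4500 / (0.1·0.4500 + 0.75·0.5500) ≈ 0.0984
After 'absent': P(species A) = 0.9·0.0984 / (0.9·0.0984 + 0.25·0.9016) ≈ 0.2820
After 'absent': P(species A) = 0.9·0.2820 / (0.9·0.2820 + 0.25·0.7180) ≈ 0.5857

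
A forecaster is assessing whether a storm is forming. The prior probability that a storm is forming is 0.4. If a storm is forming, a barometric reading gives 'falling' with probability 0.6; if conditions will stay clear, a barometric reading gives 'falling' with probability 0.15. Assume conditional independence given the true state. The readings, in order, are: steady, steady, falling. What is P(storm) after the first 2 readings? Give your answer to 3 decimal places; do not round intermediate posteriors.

After 'steady': P(storm) = 0.4·0.4000 / (0.4·0.4000 + 0.85·0.6000) ≈ 0.2388
After 'steady': P(storm) = 0.4·0.2388 / (0.4·0.2388 + 0.85·0.7612) ≈ 0.1286

0.129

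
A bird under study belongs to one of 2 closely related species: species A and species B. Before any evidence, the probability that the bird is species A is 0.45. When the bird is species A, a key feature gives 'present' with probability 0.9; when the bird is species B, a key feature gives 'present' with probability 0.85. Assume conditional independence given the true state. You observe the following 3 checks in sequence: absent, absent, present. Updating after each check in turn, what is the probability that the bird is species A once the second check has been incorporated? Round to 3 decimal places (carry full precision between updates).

Each posterior becomes the prior for the next update.
After 'absent': P(species A) = 0.1·0.4500 / (0.1·0.4500 + 0.15·0.5500) ≈ 0.3529
After 'absent': P(species A) = 0.1·0.3529 / (0.1·0.3529 + 0.15·0.6471) ≈ 0.2667

0.267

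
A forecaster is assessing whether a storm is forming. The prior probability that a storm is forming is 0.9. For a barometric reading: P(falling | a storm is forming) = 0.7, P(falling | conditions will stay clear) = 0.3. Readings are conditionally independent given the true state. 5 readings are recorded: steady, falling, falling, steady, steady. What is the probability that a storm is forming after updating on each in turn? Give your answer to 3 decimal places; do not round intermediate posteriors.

0.794

Each posterior becomes the prior for the next update.
After 'steady': P(storm) = 0.3·0.9000 / (0.3·0.9000 + 0.7·0.1000) ≈ 0.7941
After 'falling': P(storm) = 0.7·0.7941 / (0.7·0.7941 + 0.3·0.2059) ≈ 0.9000
After 'falling': P(storm) = 0.7·0.9000 / (0.7·0.9000 + 0.3·0.1000) ≈ 0.9545
After 'steady': P(storm) = 0.3·0.9545 / (0.3·0.9545 + 0.7·0.0455) ≈ 0.9000
After 'steady': P(storm) = 0.3·0.9000 / (0.3·0.9000 + 0.7·0.1000) ≈ 0.7941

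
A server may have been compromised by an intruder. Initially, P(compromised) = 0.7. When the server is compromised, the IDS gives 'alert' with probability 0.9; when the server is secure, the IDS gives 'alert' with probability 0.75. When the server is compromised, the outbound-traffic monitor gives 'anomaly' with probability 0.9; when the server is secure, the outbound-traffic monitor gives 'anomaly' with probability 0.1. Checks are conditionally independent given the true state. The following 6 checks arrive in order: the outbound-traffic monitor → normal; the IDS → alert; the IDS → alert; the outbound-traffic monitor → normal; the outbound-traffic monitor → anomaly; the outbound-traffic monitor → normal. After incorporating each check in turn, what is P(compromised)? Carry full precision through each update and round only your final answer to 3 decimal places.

0.040

After the outbound-traffic monitor='normal': P(compromised) = 0.1·0.7000 / (0.1·0.7000 + 0.9·0.3000) ≈ 0.2059
After the IDS='alert': P(compromised) = 0.9·0.2059 / (0.9·0.2059 + 0.75·0.7941) ≈ 0.2373
After the IDS='alert': P(compromised) = 0.9·0.2373 / (0.9·0.2373 + 0.75·0.7627) ≈ 0.2718
After the outbound-traffic monitor='normal': P(compromised) = 0.1·0.2718 / (0.1·0.2718 + 0.9·0.7282) ≈ 0.0398
After the outbound-traffic monitor='anomaly': P(compromised) = 0.9·0.0398 / (0.9·0.0398 + 0.1·0.9602) ≈ 0.2718
After the outbound-traffic monitor='normal': P(compromised) = 0.1·0.2718 / (0.1·0.2718 + 0.9·0.7282) ≈ 0.0398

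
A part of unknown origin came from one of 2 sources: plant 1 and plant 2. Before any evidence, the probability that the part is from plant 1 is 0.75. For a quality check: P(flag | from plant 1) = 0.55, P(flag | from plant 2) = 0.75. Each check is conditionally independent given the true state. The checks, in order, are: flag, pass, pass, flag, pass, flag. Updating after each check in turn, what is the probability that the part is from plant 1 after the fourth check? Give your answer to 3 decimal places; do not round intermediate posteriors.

0.839

After 'flag': P(plant 1) = 0.55·0.7500 / (0.55·0.7500 + 0.75·0.2500) ≈ 0.6875
After 'pass': P(plant 1) = 0.45·0.6875 / (0.45·0.6875 + 0.25·0.3125) ≈ 0.7984
After 'pass': P(plant 1) = 0.45·0.7984 / (0.45·0.7984 + 0.25·0.2016) ≈ 0.8770
After 'flag': P(plant 1) = 0.55·0.8770 / (0.55·0.8770 + 0.75·0.1230) ≈ 0.8394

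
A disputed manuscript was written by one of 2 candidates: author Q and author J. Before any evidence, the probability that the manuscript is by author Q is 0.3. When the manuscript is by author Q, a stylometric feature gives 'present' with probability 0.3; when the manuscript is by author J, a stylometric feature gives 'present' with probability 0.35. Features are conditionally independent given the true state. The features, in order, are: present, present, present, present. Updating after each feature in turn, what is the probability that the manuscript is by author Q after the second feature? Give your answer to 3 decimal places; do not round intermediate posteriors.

0.239

After 'present': P(author Q) = 0.3·0.3000 / (0.3·0.3000 + 0.35·0.7000) ≈ 0.2687
After 'present': P(author Q) = 0.3·0.2687 / (0.3·0.2687 + 0.35·0.7313) ≈ 0.2395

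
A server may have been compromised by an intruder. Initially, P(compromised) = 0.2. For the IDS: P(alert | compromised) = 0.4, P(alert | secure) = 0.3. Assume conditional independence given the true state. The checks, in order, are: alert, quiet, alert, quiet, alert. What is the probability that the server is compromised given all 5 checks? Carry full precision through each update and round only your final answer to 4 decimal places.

Each posterior becomes the prior for the next update.
After 'alert': P(compromised) = 0.4·0.2000 / (0.4·0.2000 + 0.3·0.8000) ≈ 0.2500
After 'quiet': P(compromised) = 0.6·0.2500 / (0.6·0.2500 + 0.7·0.7500) ≈ 0.2222
After 'alert': P(compromised) = 0.4·0.2222 / (0.4·0.2222 + 0.3·0.7778) ≈ 0.2759
After 'quiet': P(compromised) = 0.6·0.2759 / (0.6·0.2759 + 0.7·0.7241) ≈ 0.2462
After 'alert': P(compromised) = 0.4·0.2462 / (0.4·0.2462 + 0.3·0.7538) ≈ 0.3033

0.3033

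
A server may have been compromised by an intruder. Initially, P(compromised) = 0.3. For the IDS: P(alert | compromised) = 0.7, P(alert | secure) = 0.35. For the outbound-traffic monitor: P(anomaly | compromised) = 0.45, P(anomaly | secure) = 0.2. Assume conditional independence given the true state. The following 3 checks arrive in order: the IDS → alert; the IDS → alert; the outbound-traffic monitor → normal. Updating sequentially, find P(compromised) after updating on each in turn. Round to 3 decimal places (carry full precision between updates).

After the IDS='alert': P(compromised) = 0.7·0.3000 / (0.7·0.3000 + 0.35·0.7000) ≈ 0.4615
After the IDS='alert': P(compromised) = 0.7·0.4615 / (0.7·0.4615 + 0.35·0.5385) ≈ 0.6316
After the outbound-traffic monitor='normal': P(compromised) = 0.55·0.6316 / (0.55·0.6316 + 0.8·0.3684) ≈ 0.5410

0.541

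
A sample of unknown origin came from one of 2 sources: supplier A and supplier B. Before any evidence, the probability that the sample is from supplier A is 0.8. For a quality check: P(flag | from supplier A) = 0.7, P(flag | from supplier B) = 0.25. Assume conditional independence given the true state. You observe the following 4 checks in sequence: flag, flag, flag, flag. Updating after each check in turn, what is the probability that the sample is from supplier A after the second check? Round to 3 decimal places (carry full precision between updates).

After 'flag': P(supplier A) = 0.7·0.8000 / (0.7·0.8000 + 0.25·0.2000) ≈ 0.9180
After 'flag': P(supplier A) = 0.7·0.9180 / (0.7·0.9180 + 0.25·0.0820) ≈ 0.9691

0.969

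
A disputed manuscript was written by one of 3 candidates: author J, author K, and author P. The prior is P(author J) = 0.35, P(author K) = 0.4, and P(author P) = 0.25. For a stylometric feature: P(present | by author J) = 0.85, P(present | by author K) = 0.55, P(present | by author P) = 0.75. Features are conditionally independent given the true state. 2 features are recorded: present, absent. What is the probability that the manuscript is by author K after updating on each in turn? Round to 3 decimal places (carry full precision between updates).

After 'present': normaliser = 0.85·0.3500 + 0.55·0.4000 + 0.75·0.2500; P(author J) ≈ 0.4220, P(author K) ≈ 0.3121, P(author P) ≈ 0.2660
After 'absent': normaliser = 0.15·0.4220 + 0.45·0.3121 + 0.25·0.2660; P(author J) ≈ 0.2343, P(author K) ≈ 0.5197, P(author P) ≈ 0.2461

0.520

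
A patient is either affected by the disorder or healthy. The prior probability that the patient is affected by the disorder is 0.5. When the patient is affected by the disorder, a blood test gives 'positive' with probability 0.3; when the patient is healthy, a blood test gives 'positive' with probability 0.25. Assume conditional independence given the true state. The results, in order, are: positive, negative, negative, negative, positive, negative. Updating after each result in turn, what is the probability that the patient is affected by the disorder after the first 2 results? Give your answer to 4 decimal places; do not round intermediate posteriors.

After 'positive': P(affected) = 0.3·0.5000 / (0.3·0.5000 + 0.25·0.5000) ≈ 0.5455
After 'negative': P(affected) = 0.7·0.5455 / (0.7·0.5455 + 0.75·0.4545) ≈ 0.5283

0.5283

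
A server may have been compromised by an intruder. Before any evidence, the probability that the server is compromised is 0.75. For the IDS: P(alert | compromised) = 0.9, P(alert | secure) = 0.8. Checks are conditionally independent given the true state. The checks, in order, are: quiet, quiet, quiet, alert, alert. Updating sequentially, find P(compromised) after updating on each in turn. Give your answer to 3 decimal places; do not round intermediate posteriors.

0.322

Each posterior becomes the prior for the next update.
After 'quiet': P(compromised) = 0.1·0.7500 / (0.1·0.7500 + 0.2·0.2500) ≈ 0.6000
After 'quiet': P(compromised) = 0.1·0.6000 / (0.1·0.6000 + 0.2·0.4000) ≈ 0.4286
After 'quiet': P(compromised) = 0.1·0.4286 / (0.1·0.4286 + 0.2·0.5714) ≈ 0.2727
After 'alert': P(compromised) = 0.9·0.2727 / (0.9·0.2727 + 0.8·0.7273) ≈ 0.2967
After 'alert': P(compromised) = 0.9·0.2967 / (0.9·0.2967 + 0.8·0.7033) ≈ 0.3219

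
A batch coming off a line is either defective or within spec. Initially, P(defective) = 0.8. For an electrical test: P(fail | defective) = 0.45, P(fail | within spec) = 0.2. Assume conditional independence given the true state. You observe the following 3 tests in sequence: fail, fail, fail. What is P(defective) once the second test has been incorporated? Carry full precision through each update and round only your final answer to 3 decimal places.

After 'fail': P(defective) = 0.45·0.8000 / (0.45·0.8000 + 0.2·0.2000) ≈ 0.9000
After 'fail': P(defective) = 0.45·0.9000 / (0.45·0.9000 + 0.2·0.1000) ≈ 0.9529

0.953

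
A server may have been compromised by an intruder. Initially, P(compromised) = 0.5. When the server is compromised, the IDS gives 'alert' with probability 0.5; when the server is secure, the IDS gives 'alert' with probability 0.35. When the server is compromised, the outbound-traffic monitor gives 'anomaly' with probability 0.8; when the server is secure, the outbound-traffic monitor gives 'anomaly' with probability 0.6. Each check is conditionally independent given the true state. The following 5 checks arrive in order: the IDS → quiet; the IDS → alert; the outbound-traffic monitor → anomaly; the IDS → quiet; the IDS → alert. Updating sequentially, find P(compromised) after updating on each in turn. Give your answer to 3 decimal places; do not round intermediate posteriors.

Each posterior becomes the prior for the next update.
After the IDS='quiet': P(compromised) = 0.5·0.5000 / (0.5·0.5000 + 0.65·0.5000) ≈ 0.4348
After the IDS='alert': P(compromised) = 0.5·0.4348 / (0.5·0.4348 + 0.35·0.5652) ≈ 0.5236
After the outbound-traffic monitor='anomaly': P(compromised) = 0.8·0.5236 / (0.8·0.5236 + 0.6·0.4764) ≈ 0.5944
After the IDS='quiet': P(compromised) = 0.5·0.5944 / (0.5·0.5944 + 0.65·0.4056) ≈ 0.5299
After the IDS='alert': P(compromised) = 0.5·0.5299 / (0.5·0.5299 + 0.35·0.4701) ≈ 0.6169

0.617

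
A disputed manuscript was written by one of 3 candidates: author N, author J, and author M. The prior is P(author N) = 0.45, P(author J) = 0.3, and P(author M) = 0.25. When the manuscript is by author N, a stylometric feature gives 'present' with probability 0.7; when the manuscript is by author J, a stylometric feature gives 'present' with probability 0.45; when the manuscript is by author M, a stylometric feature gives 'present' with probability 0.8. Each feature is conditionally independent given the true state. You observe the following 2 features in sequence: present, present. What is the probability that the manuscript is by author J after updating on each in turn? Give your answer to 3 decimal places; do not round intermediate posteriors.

After 'present': normaliser = 0.7·0.4500 + 0.45·0.3000 + 0.8·0.2500; P(author N) ≈ 0.4846, P(author J) ≈ 0.2077, P(author M) ≈ 0.3077
After 'present': normaliser = 0.7·0.4846 + 0.45·0.2077 + 0.8·0.3077; P(author N) ≈ 0.4997, P(author J) ≈ 0.1377, P(author M) ≈ 0.3626

0.138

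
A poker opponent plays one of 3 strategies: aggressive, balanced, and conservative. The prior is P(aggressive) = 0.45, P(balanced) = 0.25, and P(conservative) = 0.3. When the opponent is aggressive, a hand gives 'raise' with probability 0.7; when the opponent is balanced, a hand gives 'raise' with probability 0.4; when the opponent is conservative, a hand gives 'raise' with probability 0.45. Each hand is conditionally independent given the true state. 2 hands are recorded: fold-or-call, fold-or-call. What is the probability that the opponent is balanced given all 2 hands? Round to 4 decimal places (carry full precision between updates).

0.4068

Apply Bayes' rule sequentially, carrying P(balanced) forward.
After 'fold-or-call': normaliser = 0.3·0.4500 + 0.6·0.2500 + 0.55·0.3000; P(aggressive) ≈ 0.3000, P(balanced) ≈ 0.3333, P(conservative) ≈ 0.3667
After 'fold-or-call': normaliser = 0.3·0.3000 + 0.6·0.3333 + 0.55·0.3667; P(aggressive) ≈ 0.1831, P(balanced) ≈ 0.4068, P(conservative) ≈ 0.4102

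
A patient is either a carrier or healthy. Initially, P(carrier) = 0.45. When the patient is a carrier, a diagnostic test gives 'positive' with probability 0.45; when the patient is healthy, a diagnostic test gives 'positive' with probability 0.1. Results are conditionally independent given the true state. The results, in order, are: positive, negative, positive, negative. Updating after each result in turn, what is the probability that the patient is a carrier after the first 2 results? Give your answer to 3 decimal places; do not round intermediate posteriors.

0.692

Apply Bayes' rule sequentially, carrying P(carrier) forward.
After 'positive': P(carrier) = 0.45·0.4500 / (0.45·0.4500 + 0.1·0.5500) ≈ 0.7864
After 'negative': P(carrier) = 0.55·0.7864 / (0.55·0.7864 + 0.9·0.2136) ≈ 0.6923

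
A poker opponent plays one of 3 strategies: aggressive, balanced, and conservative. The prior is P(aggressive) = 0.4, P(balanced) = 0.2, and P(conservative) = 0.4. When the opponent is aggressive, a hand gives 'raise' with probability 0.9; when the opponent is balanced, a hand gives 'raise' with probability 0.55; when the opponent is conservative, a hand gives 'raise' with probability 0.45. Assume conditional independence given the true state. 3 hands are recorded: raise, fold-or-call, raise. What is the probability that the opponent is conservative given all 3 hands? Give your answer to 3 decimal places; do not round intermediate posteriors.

0.428

After 'raise': normaliser = 0.9·0.4000 + 0.55·0.2000 + 0.45·0.4000; P(aggressive) ≈ 0.5538, P(balanced) ≈ 0.1692, P(conservative) ≈ 0.2769
After 'fold-or-call': normaliser = 0.1·0.5538 + 0.45·0.1692 + 0.55·0.2769; P(aggressive) ≈ 0.1951, P(balanced) ≈ 0.2683, P(conservative) ≈ 0.5366
After 'raise': normaliser = 0.9·0.1951 + 0.55·0.2683 + 0.45·0.5366; P(aggressive) ≈ 0.3110, P(balanced) ≈ 0.2613, P(conservative) ≈ 0.4276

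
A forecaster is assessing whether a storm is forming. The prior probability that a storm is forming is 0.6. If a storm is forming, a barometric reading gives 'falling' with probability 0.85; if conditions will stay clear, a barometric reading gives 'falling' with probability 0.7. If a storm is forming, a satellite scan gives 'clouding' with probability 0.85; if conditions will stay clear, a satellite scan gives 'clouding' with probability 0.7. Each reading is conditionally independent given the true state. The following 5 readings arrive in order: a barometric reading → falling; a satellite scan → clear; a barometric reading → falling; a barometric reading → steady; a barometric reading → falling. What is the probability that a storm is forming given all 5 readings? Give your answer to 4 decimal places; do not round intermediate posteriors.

After a barometric reading='falling': P(storm) = 0.85·0.6000 / (0.85·0.6000 + 0.7·0.4000) ≈ 0.6456
After a satellite scan='clear': P(storm) = 0.15·0.6456 / (0.15·0.6456 + 0.3·0.3544) ≈ 0.4766
After a barometric reading='falling': P(storm) = 0.85·0.4766 / (0.85·0.4766 + 0.7·0.5234) ≈ 0.5251
After a barometric reading='steady': P(storm) = 0.15·0.5251 / (0.15·0.5251 + 0.3·0.4749) ≈ 0.3561
After a barometric reading='falling': P(storm) = 0.85·0.3561 / (0.85·0.3561 + 0.7·0.6439) ≈ 0.4017

0.4017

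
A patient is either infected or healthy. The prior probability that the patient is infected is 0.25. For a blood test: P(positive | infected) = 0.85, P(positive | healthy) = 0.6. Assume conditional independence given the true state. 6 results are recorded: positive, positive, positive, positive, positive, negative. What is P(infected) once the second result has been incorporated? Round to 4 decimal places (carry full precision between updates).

0.4008

After 'positive': P(infected) = 0.85·0.2500 / (0.85·0.2500 + 0.6·0.7500) ≈ 0.3208
After 'positive': P(infected) = 0.85·0.3208 / (0.85·0.3208 + 0.6·0.6792) ≈ 0.4008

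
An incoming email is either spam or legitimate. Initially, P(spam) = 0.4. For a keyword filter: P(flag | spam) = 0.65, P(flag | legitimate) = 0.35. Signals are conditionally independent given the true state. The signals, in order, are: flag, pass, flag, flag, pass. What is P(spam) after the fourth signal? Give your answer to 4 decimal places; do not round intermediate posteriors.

0.6969

After 'flag': P(spam) = 0.65·0.4000 / (0.65·0.4000 + 0.35·0.6000) ≈ 0.5532
After 'pass': P(spam) = 0.35·0.5532 / (0.35·0.5532 + 0.65·0.4468) ≈ 0.4000
After 'flag': P(spam) = 0.65·0.4000 / (0.65·0.4000 + 0.35·0.6000) ≈ 0.5532
After 'flag': P(spam) = 0.65·0.5532 / (0.65·0.5532 + 0.35·0.4468) ≈ 0.6969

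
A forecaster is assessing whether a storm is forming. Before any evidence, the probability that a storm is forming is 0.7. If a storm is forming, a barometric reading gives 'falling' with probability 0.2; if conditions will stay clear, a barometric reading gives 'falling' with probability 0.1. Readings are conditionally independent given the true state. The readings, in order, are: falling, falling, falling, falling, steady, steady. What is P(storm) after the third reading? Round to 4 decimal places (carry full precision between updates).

0.9492

After 'falling': P(storm) = 0.2·0.7000 / (0.2·0.7000 + 0.1·0.3000) ≈ 0.8235
After 'falling': P(storm) = 0.2·0.8235 / (0.2·0.8235 + 0.1·0.1765) ≈ 0.9032
After 'falling': P(storm) = 0.2·0.9032 / (0.2·0.9032 + 0.1·0.0968) ≈ 0.9492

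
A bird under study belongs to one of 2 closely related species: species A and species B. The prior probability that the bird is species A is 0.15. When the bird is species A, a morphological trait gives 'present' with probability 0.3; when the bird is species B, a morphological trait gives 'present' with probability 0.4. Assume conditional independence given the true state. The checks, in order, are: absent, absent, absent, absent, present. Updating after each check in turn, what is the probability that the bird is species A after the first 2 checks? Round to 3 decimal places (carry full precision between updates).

0.194

After 'absent': P(species A) = 0.7·0.1500 / (0.7·0.1500 + 0.6·0.8500) ≈ 0.1707
After 'absent': P(species A) = 0.7·0.1707 / (0.7·0.1707 + 0.6·0.8293) ≈ 0.1937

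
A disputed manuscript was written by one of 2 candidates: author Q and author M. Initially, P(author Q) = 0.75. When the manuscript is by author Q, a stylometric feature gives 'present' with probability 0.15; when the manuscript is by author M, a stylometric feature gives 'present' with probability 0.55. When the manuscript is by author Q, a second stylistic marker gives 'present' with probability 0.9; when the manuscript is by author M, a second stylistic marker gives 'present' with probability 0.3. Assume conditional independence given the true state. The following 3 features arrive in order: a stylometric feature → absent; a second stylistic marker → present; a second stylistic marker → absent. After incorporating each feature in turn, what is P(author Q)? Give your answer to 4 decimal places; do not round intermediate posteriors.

Apply Bayes' rule sequentially, carrying P(author Q) forward.
After a stylometric feature='absent': P(author Q) = 0.85·0.7500 / (0.85·0.7500 + 0.45·0.2500) ≈ 0.8500
After a second stylistic marker='present': P(author Q) = 0.9·0.8500 / (0.9·0.8500 + 0.3·0.1500) ≈ 0.9444
After a second stylistic marker='absent': P(author Q) = 0.1·0.9444 / (0.1·0.9444 + 0.7·0.0556) ≈ 0.7083

0.7083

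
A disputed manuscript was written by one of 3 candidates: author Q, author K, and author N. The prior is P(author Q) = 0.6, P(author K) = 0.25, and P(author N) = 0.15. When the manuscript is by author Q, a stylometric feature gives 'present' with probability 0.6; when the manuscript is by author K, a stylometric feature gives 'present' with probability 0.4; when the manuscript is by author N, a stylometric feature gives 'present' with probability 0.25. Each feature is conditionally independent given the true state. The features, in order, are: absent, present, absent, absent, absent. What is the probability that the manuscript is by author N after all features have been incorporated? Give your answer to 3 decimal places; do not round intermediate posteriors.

0.349

After 'absent': normaliser = 0.4·0.6000 + 0.6·0.2500 + 0.75·0.1500; P(author Q) ≈ 0.4776, P(author K) ≈ 0.2985, P(author N) ≈ 0.2239
After 'present': normaliser = 0.6·0.4776 + 0.4·0.2985 + 0.25·0.2239; P(author Q) ≈ 0.6204, P(author K) ≈ 0.2585, P(author N) ≈ 0.1212
After 'absent': normaliser = 0.4·0.6204 + 0.6·0.2585 + 0.75·0.1212; P(author Q) ≈ 0.5022, P(author K) ≈ 0.3139, P(author N) ≈ 0.1839
After 'absent': normaliser = 0.4·0.5022 + 0.6·0.3139 + 0.75·0.1839; P(author Q) ≈ 0.3811, P(author K) ≈ 0.3573, P(author N) ≈ 0.2617
After 'absent': normaliser = 0.4·0.3811 + 0.6·0.3573 + 0.75·0.2617; P(author Q) ≈ 0.2707, P(author K) ≈ 0.3807, P(author N) ≈ 0.3486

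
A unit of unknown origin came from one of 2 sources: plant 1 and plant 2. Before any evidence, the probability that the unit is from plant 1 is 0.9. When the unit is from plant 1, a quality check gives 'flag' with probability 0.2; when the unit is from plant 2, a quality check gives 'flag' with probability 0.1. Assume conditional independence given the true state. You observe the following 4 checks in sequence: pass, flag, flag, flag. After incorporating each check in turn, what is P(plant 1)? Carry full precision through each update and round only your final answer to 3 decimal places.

0.985

After 'pass': P(plant 1) = 0.8·0.9000 / (0.8·0.9000 + 0.9·0.1000) ≈ 0.8889
After 'flag': P(plant 1) = 0.2·0.8889 / (0.2·0.8889 + 0.1·0.1111) ≈ 0.9412
After 'flag': P(plant 1) = 0.2·0.9412 / (0.2·0.9412 + 0.1·0.0588) ≈ 0.9697
After 'flag': P(plant 1) = 0.2·0.9697 / (0.2·0.9697 + 0.1·0.0303) ≈ 0.9846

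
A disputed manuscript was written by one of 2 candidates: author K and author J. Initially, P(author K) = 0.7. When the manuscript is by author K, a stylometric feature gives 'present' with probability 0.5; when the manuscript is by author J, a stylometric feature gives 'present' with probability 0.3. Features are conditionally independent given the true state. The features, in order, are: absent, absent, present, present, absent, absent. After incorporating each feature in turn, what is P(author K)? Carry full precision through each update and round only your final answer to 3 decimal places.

0.628

After 'absent': P(author K) = 0.5·0.7000 / (0.5·0.7000 + 0.7·0.3000) ≈ 0.6250
After 'absent': P(author K) = 0.5·0.6250 / (0.5·0.6250 + 0.7·0.3750) ≈ 0.5435
After 'present': P(author K) = 0.5·0.5435 / (0.5·0.5435 + 0.3·0.4565) ≈ 0.6649
After 'present': P(author K) = 0.5·0.6649 / (0.5·0.6649 + 0.3·0.3351) ≈ 0.7678
After 'absent': P(author K) = 0.5·0.7678 / (0.5·0.7678 + 0.7·0.2322) ≈ 0.7026
After 'absent': P(author K) = 0.5·0.7026 / (0.5·0.7026 + 0.7·0.2974) ≈ 0.6279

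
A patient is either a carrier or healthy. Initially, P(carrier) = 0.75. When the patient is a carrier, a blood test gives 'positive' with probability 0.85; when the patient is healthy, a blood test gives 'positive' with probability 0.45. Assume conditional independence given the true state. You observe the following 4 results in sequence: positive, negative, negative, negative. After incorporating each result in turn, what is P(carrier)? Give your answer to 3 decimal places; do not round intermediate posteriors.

0.103

After 'positive': P(carrier) = 0.85·0.7500 / (0.85·0.7500 + 0.45·0.2500) ≈ 0.8500
After 'negative': P(carrier) = 0.15·0.8500 / (0.15·0.8500 + 0.55·0.1500) ≈ 0.6071
After 'negative': P(carrier) = 0.15·0.6071 / (0.15·0.6071 + 0.55·0.3929) ≈ 0.2965
After 'negative': P(carrier) = 0.15·0.2965 / (0.15·0.2965 + 0.55·0.7035) ≈ 0.1031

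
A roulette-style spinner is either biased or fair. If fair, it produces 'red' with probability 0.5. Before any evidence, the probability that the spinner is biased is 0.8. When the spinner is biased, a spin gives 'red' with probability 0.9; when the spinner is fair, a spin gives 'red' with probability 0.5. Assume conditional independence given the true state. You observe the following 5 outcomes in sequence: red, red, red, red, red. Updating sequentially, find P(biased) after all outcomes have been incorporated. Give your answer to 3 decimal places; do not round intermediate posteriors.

0.987

After 'red': P(biased) = 0.9·0.8000 / (0.9·0.8000 + 0.5·0.2000) ≈ 0.8780
After 'red': P(biased) = 0.9·0.8780 / (0.9·0.8780 + 0.5·0.1220) ≈ 0.9284
After 'red': P(biased) = 0.9·0.9284 / (0.9·0.9284 + 0.5·0.0716) ≈ 0.9589
After 'red': P(biased) = 0.9·0.9589 / (0.9·0.9589 + 0.5·0.0411) ≈ 0.9767
After 'red': P(biased) = 0.9·0.9767 / (0.9·0.9767 + 0.5·0.0233) ≈ 0.9869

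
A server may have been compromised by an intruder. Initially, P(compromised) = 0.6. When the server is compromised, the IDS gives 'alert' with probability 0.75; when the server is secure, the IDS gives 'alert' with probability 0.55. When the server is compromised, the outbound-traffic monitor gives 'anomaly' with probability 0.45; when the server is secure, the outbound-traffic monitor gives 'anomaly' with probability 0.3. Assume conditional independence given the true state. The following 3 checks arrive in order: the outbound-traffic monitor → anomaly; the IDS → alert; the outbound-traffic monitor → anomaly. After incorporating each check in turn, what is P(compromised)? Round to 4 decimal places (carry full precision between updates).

After the outbound-traffic monitor='anomaly': P(compromised) = 0.45·0.6000 / (0.45·0.6000 + 0.3·0.4000) ≈ 0.6923
After the IDS='alert': P(compromised) = 0.75·0.6923 / (0.75·0.6923 + 0.55·0.3077) ≈ 0.7542
After the outbound-traffic monitor='anomaly': P(compromised) = 0.45·0.7542 / (0.45·0.7542 + 0.3·0.2458) ≈ 0.8215

0.8215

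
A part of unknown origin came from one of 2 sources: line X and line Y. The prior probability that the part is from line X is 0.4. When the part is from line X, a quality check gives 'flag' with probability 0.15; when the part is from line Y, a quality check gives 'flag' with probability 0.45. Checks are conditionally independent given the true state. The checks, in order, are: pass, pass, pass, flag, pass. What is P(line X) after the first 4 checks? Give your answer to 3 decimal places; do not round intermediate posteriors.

0.451

After 'pass': P(line X) = 0.85·0.4000 / (0.85·0.4000 + 0.55·0.6000) ≈ 0.5075
After 'pass': P(line X) = 0.85·0.5075 / (0.85·0.5075 + 0.55·0.4925) ≈ 0.6142
After 'pass': P(line X) = 0.85·0.6142 / (0.85·0.6142 + 0.55·0.3858) ≈ 0.7111
After 'flag': P(line X) = 0.15·0.7111 / (0.15·0.7111 + 0.45·0.2889) ≈ 0.4506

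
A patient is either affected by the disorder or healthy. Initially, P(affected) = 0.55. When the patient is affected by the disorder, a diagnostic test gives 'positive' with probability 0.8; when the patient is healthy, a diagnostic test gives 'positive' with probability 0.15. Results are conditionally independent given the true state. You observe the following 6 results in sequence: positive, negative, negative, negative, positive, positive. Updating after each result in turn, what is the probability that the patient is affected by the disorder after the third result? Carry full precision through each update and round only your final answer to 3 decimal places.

Each posterior becomes the prior for the next update.
After 'positive': P(affected) = 0.8·0.5500 / (0.8·0.5500 + 0.15·0.4500) ≈ 0.8670
After 'negative': P(affected) = 0.2·0.8670 / (0.2·0.8670 + 0.85·0.1330) ≈ 0.6053
After 'negative': P(affected) = 0.2·0.6053 / (0.2·0.6053 + 0.85·0.3947) ≈ 0.2652

0.265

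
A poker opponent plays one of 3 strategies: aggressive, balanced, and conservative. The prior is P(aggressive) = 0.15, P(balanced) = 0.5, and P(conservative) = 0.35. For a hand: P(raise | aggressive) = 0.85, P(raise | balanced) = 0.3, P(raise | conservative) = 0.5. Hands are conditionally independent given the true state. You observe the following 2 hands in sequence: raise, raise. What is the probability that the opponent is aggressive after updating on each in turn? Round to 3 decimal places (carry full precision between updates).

After 'raise': normaliser = 0.85·0.1500 + 0.3·0.5000 + 0.5·0.3500; P(aggressive) ≈ 0.2818, P(balanced) ≈ 0.3315, P(conservative) ≈ 0.3867
After 'raise': normaliser = 0.85·0.2818 + 0.3·0.3315 + 0.5·0.3867; P(aggressive) ≈ 0.4499, P(balanced) ≈ 0.1868, P(conservative) ≈ 0.3633

0.450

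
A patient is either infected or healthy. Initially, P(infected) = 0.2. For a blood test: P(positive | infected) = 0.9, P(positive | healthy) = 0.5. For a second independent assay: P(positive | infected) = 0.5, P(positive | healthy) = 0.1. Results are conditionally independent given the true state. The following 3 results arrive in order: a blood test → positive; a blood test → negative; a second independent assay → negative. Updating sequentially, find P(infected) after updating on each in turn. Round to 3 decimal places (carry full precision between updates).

0.048

After a blood test='positive': P(infected) = 0.9·0.2000 / (0.9·0.2000 + 0.5·0.8000) ≈ 0.3103
After a blood test='negative': P(infected) = 0.1·0.3103 / (0.1·0.3103 + 0.5·0.6897) ≈ 0.0826
After a second independent assay='negative': P(infected) = 0.5·0.0826 / (0.5·0.0826 + 0.9·0.9174) ≈ 0.0476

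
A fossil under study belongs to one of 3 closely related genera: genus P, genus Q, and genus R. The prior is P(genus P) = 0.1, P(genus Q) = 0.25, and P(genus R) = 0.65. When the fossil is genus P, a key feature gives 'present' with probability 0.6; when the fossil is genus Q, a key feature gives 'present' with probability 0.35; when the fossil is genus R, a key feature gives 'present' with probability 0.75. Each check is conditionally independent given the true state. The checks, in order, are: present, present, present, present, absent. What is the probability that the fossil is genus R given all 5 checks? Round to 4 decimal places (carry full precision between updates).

After 'present': normaliser = 0.6·0.1000 + 0.35·0.2500 + 0.75·0.6500; P(genus P) ≈ 0.0945, P(genus Q) ≈ 0.1378, P(genus R) ≈ 0.7677
After 'present': normaliser = 0.6·0.0945 + 0.35·0.1378 + 0.75·0.7677; P(genus P) ≈ 0.0833, P(genus Q) ≈ 0.0709, P(genus R) ≈ 0.8459
After 'present': normaliser = 0.6·0.0833 + 0.35·0.0709 + 0.75·0.8459; P(genus P) ≈ 0.0705, P(genus Q) ≈ 0.0350, P(genus R) ≈ 0.8946
After 'present': normaliser = 0.6·0.0705 + 0.35·0.0350 + 0.75·0.8946; P(genus P) ≈ 0.0583, P(genus Q) ≈ 0.0169, P(genus R) ≈ 0.9248
After 'absent': normaliser = 0.4·0.0583 + 0.65·0.0169 + 0.25·0.9248; P(genus P) ≈ 0.0878, P(genus Q) ≈ 0.0413, P(genus R) ≈ 0.8709

0.8709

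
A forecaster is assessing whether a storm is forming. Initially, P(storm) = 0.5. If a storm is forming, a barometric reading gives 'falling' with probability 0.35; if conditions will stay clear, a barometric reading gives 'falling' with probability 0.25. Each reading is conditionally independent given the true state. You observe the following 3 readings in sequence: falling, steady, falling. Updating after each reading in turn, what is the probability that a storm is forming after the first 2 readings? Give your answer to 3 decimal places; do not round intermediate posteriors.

After 'falling': P(storm) = 0.35·0.5000 / (0.35·0.5000 + 0.25·0.5000) ≈ 0.5833
After 'steady': P(storm) = 0.65·0.5833 / (0.65·0.5833 + 0.75·0.4167) ≈ 0.5482

0.548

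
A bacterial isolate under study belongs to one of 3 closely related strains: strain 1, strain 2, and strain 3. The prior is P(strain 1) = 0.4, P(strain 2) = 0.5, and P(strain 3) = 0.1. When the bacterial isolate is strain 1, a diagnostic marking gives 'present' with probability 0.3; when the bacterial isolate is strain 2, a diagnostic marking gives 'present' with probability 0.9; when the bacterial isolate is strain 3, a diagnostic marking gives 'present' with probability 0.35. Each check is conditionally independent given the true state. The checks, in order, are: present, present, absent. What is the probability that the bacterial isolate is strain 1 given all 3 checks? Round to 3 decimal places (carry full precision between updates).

0.342

After 'present': normaliser = 0.3·0.4000 + 0.9·0.5000 + 0.35·0.1000; P(strain 1) ≈ 0.1983, P(strain 2) ≈ 0.7438, P(strain 3) ≈ 0.0579
After 'present': normaliser = 0.3·0.1983 + 0.9·0.7438 + 0.35·0.0579; P(strain 1) ≈ 0.0794, P(strain 2) ≈ 0.8935, P(strain 3) ≈ 0.0270
After 'absent': normaliser = 0.7·0.0794 + 0.1·0.8935 + 0.65·0.0270; P(strain 1) ≈ 0.3421, P(strain 2) ≈ 0.5498, P(strain 3) ≈ 0.1081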